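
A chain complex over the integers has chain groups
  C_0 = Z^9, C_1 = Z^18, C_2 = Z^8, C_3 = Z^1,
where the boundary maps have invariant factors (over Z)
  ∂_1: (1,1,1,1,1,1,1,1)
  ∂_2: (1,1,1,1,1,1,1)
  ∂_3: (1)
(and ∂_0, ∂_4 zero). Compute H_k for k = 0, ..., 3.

H_0: b_0 = 9 − 0 − 8 = 1; torsion from ∂_1 factors > 1: none. So H_0 = Z.
H_1: b_1 = 18 − 8 − 7 = 3; torsion from ∂_2 factors > 1: none. So H_1 = Z^3.
H_2: b_2 = 8 − 7 − 1 = 0; torsion from ∂_3 factors > 1: none. So H_2 = 0.
H_3: b_3 = 1 − 1 − 0 = 0; torsion from ∂_4 factors > 1: none. So H_3 = 0.

H_0 = Z,  H_1 = Z^3,  H_2 = 0,  H_3 = 0.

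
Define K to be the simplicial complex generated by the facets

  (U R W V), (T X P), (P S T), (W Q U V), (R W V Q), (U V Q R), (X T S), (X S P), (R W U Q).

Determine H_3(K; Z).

H_3 ≅ Z.

K has 9 vertices, 16 edges, 14 triangles, 5 3-simplices.
rank ∂_3 = 4, rank ∂_4 = 0 ⇒ b_3 = 5 − 4 − 0 = 1. So H_3 ≅ Z.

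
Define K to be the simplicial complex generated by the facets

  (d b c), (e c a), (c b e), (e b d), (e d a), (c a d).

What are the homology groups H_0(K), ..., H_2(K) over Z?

H_0 = Z,  H_1 = 0,  H_2 = Z.

Take the total order a < b < c < d < e on the vertex set. Then K (dimension 2) consists of the simplices:

  0-simplices (5): a, b, c, d, e
  1-simplices (9): ac, ad, ae, bc, bd, be, cd, ce, de
  2-simplices (6): acd, ace, ade, bcd, bce, bde

giving chain groups C_0 ≅ Z^5, C_1 ≅ Z^9, C_2 ≅ Z^6.

The boundary map ∂_1: C_1 → C_0 is given by ∂[p,q] = [q] − [p]. For instance
  ∂be = e − b.
The 5×9 boundary matrix has rank 4 and Smith normal form diag(1,1,1,1).

∂_2: C_2 → C_1 acts by ∂[p,q,r] = [q,r] − [p,r] + [p,q]. For instance
  ∂acd = cd − ad + ac,
  ∂ade = de − ae + ad.
The resulting 9×6 matrix has rank 5, and its Smith normal form has invariant factors (1,1,1,1,1).

Computing H_k = (kernel of ∂_k) / (image of ∂_{k+1}):

  H_0: rank C_0 − rank ∂_1 = 5 − 4 = 1, and the invariant factors of ∂_1 are all 1, so H_0 ≅ Z.
  H_1: rank ker ∂_1 − rank ∂_2 = (9 − 4) − 5 = 0, and the invariant factors of ∂_2 are all 1, so H_1 ≅ 0.
  H_2: rank ker ∂_2 − rank ∂_3 = (6 − 5) − 0 = 1, and there is no ∂_3, so H_2 ≅ Z.

As a check, the Euler characteristic is 5 − 9 + 6 = 2, which agrees with 1 − 0 + 1 = 2.
(K is a triangulation of the 2-sphere S^2.)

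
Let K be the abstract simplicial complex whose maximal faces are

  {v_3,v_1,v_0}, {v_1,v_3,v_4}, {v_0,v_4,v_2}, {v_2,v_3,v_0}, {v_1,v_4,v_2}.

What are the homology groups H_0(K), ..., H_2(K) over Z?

Fix the vertex order v_0 < v_1 < v_2 < v_3 < v_4 and write every simplex with vertices in increasing order. Then dim K = 2 and the simplices of K are:

  0-simplices (5): [v_0], [v_1], [v_2], [v_3], [v_4]
  1-simplices (10): [v_0,v_1], [v_0,v_2], [v_0,v_3], [v_0,v_4], [v_1,v_2], [v_1,v_3], [v_1,v_4], [v_2,v_3], [v_2,v_4], [v_3,v_4]
  2-simplices (5): [v_0,v_1,v_3], [v_0,v_2,v_3], [v_0,v_2,v_4], [v_1,v_2,v_4], [v_1,v_3,v_4]

Hence C_0 ≅ Z^5, C_1 ≅ Z^10, C_2 ≅ Z^5.

∂_1: C_1 → C_0 maps an edge to its endpoints' difference, ∂[p,q] = q − p. For instance
  ∂[v_0,v_3] = [v_3] − [v_0].
This gives a 5×10 integer matrix of rank 4; reducing to Smith normal form yields diagonal entries (1,1,1,1).

Boundary ∂_2: C_2 → C_1 acts by ∂[p,q,r] = [q,r] − [p,r] + [p,q]. For instance
  ∂[v_0,v_2,v_3] = [v_2,v_3] − [v_0,v_3] + [v_0,v_2],
  ∂[v_1,v_3,v_4] = [v_3,v_4] − [v_1,v_4] + [v_1,v_3].
As a 10×5 matrix over Z this has rank 5, with invariant factors (1,1,1,1,1).

Now H_k = ker ∂_k / im ∂_{k+1}, so:

  H_0: rank C_0 − rank ∂_1 = 5 − 4 = 1, and the invariant factors of ∂_1 are all 1, so H_0 = Z.
  H_1: rank ker ∂_1 − rank ∂_2 = (10 − 4) − 5 = 1, and the invariant factors of ∂_2 are all 1, so H_1 = Z.
  H_2: rank ker ∂_2 − rank ∂_3 = (5 − 5) − 0 = 0, and there is no ∂_3, so H_2 = 0.

H_0 ≅ Z,  H_1 ≅ Z,  H_2 = 0.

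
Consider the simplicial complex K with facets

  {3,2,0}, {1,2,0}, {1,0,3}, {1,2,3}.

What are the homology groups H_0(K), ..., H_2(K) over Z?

We work with the vertex ordering 0 < 1 < 2 < 3. The simplices of K, each written with vertices in increasing order, are:

  0-simplices (4): [0], [1], [2], [3]
  1-simplices (6): [0,1], [0,2], [0,3], [1,2], [1,3], [2,3]
  2-simplices (4): [0,1,2], [0,1,3], [0,2,3], [1,2,3]

Hence C_0 ≅ Z^4, C_1 ≅ Z^6, C_2 ≅ Z^4.

∂_1: C_1 → C_0 is given by ∂[p,q] = [q] − [p].
The 4×6 boundary matrix has rank 3 and Smith normal form diag(1,1,1).

The boundary map ∂_2: C_2 → C_1 maps a triangle to the signed sum of its edges. For instance
  ∂[1,2,3] = [2,3] − [1,3] + [1,2],
  ∂[0,1,2] = [1,2] − [0,2] + [0,1].
As a 6×4 matrix over Z this has rank 3, with invariant factors (1,1,1).

Reading off H_k = ker ∂_k / im ∂_{k+1}:

  H_0: rank C_0 − rank ∂_1 = 4 − 3 = 1, and the invariant factors of ∂_1 are all 1, so H_0 ≅ Z.
  H_1: rank ker ∂_1 − rank ∂_2 = (6 − 3) − 3 = 0, and the invariant factors of ∂_2 are all 1, so H_1 ≅ 0.
  H_2: rank ker ∂_2 − rank ∂_3 = (4 − 3) − 0 = 1, and there is no ∂_3, so H_2 ≅ Z.

As a check, the Euler characteristic is 4 − 6 + 4 = 2, which agrees with 1 − 0 + 1 = 2.

H_0 ≅ Z,  H_1 = 0,  H_2 ≅ Z.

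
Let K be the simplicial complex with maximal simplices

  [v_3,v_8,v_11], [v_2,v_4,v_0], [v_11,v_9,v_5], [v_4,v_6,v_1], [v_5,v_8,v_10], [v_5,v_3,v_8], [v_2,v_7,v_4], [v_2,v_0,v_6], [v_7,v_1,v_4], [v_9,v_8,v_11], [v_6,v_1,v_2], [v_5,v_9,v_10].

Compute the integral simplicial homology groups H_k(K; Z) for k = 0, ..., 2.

H_0 ≅ Z^2,  H_1 ≅ Z^2,  H_2 = 0.

K has 12 vertices, 24 edges, 12 triangles.
rank ∂_0 = 0, rank ∂_1 = 10 ⇒ b_0 = 12 − 0 − 10 = 2; all invariant factors of ∂_1 are 1 so no torsion. So H_0 ≅ Z^2.
rank ∂_1 = 10, rank ∂_2 = 12 ⇒ b_1 = 24 − 10 − 12 = 2; all invariant factors of ∂_2 are 1 so no torsion. So H_1 ≅ Z^2.
rank ∂_2 = 12, rank ∂_3 = 0 ⇒ b_2 = 12 − 12 − 0 = 0. So H_2 ≅ 0.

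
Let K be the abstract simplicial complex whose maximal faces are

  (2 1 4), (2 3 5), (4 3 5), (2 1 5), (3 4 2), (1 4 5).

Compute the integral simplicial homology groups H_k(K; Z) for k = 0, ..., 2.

Order the vertices as 1 < 2 < 3 < 4 < 5. Listing each simplex with vertices in this order, K has dimension 2 with simplices:

  0-simplices (5): [1], [2], [3], [4], [5]
  1-simplices (9): [1,2], [1,4], [1,5], [2,3], [2,4], [2,5], [3,4], [3,5], [4,5]
  2-simplices (6): [1,2,4], [1,2,5], [1,4,5], [2,3,4], [2,3,5], [3,4,5]

so the chain groups are C_0 ≅ Z^5, C_1 ≅ Z^9, C_2 ≅ Z^6.

Boundary ∂_1: C_1 → C_0 is given by ∂[p,q] = [q] − [p]. For instance
  ∂[3,5] = [5] − [3].
The resulting 5×9 matrix has rank 4, and its Smith normal form has invariant factors (1,1,1,1).

Boundary ∂_2: C_2 → C_1 sends each 2-simplex [p,q,r] to [q,r] − [p,r] + [p,q]. For instance
  ∂[1,4,5] = [4,5] − [1,5] + [1,4],
  ∂[2,3,5] = [3,5] − [2,5] + [2,3].
The 9×6 boundary matrix has rank 5 and Smith normal form diag(1,1,1,1,1).

From H_k ≅ ker(∂_k) / im(∂_{k+1}) we obtain:

  H_0: rank C_0 − rank ∂_1 = 5 − 4 = 1, and the invariant factors of ∂_1 are all 1, so H_0 ≅ Z.
  H_1: rank ker ∂_1 − rank ∂_2 = (9 − 4) − 5 = 0, and the invariant factors of ∂_2 are all 1, so H_1 ≅ 0.
  H_2: rank ker ∂_2 − rank ∂_3 = (6 − 5) − 0 = 1, and there is no ∂_3, so H_2 ≅ Z.

H_0 ≅ Z,  H_1 = 0,  H_2 ≅ Z.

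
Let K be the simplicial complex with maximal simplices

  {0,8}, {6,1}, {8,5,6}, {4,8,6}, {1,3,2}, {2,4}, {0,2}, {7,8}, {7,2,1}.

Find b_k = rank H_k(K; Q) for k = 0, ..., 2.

Fix the vertex order 0 < 1 < 2 < 3 < 4 < 5 < 6 < 7 < 8 and write every simplex with vertices in increasing order. Then dim K = 2 and the simplices of K are:

  0-simplices (9): [0], [1], [2], [3], [4], [5], [6], [7], [8]
  1-simplices (15): [0,2], [0,8], [1,2], [1,3], [1,6], [1,7], [2,3], [2,4], [2,7], [4,6], [4,8], [5,6], [5,8], [6,8], [7,8]
  2-simplices (4): [1,2,3], [1,2,7], [4,6,8], [5,6,8]

giving chain groups C_0 ≅ Z^9, C_1 ≅ Z^15, C_2 ≅ Z^4.

The boundary map ∂_1: C_1 → C_0 is given by ∂[p,q] = [q] − [p]. For instance
  ∂[2,4] = [4] − [2].
As a 9×15 matrix over Z this has rank 8, with invariant factors (1,1,1,1,1,1,1,1).

∂_2: C_2 → C_1 acts by ∂[p,q,r] = [q,r] − [p,r] + [p,q]. For instance
  ∂[1,2,3] = [2,3] − [1,3] + [1,2],
  ∂[5,6,8] = [6,8] − [5,8] + [5,6].
The 15×4 boundary matrix has rank 4 and Smith normal form diag(1,1,1,1).

Now H_k = ker ∂_k / im ∂_{k+1}, so:

  H_0: rank C_0 − rank ∂_1 = 9 − 8 = 1, and the invariant factors of ∂_1 are all 1, so H_0 ≅ Z.
  H_1: rank ker ∂_1 − rank ∂_2 = (15 − 8) − 4 = 3, and the invariant factors of ∂_2 are all 1, so H_1 ≅ Z^3.
  H_2: rank ker ∂_2 − rank ∂_3 = (4 − 4) − 0 = 0, and there is no ∂_3, so H_2 ≅ 0.

Hence the Betti numbers are b_0 = 1, b_1 = 3, b_2 = 0.

b_0 = 1, b_1 = 3, b_2 = 0.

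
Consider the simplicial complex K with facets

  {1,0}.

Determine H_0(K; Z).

H_0 ≅ Z.

Fix the vertex order 0 < 1 and write every simplex with vertices in increasing order. Then dim K = 1 and the simplices of K are:

  0-simplices (2): [0], [1]
  1-simplices (1): [0,1]

Hence C_0 ≅ Z^2, C_1 ≅ Z^1.

The boundary map ∂_1: C_1 → C_0 sends each edge [p,q] (with p < q) to q − p.
As a 2×1 matrix over Z this has rank 1, with invariant factors (1).

Computing H_k = (kernel of ∂_k) / (image of ∂_{k+1}):

  H_0: rank C_0 − rank ∂_1 = 2 − 1 = 1, and the invariant factors of ∂_1 are all 1, so H_0 = Z.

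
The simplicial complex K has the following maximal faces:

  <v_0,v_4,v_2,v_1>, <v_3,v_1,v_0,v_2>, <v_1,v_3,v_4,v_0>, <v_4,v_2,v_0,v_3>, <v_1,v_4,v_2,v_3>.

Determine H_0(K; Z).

H_0 ≅ Z.

K has 5 vertices, 10 edges, 10 triangles, 5 3-simplices.
rank ∂_0 = 0, rank ∂_1 = 4 ⇒ b_0 = 5 − 0 − 4 = 1; all invariant factors of ∂_1 are 1 so no torsion. So H_0 ≅ Z.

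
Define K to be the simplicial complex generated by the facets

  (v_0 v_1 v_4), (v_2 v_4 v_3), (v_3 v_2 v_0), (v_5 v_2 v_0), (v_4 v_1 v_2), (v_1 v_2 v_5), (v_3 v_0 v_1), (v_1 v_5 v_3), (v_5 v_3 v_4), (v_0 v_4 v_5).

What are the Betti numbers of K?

Take the total order v_0 < v_1 < v_2 < v_3 < v_4 < v_5 on the vertex set. Then K (dimension 2) consists of the simplices:

  0-simplices (6): [v_0], [v_1], [v_2], [v_3], [v_4], [v_5]
  1-simplices (15): (15 of them)
  2-simplices (10): [v_0,v_1,v_3], [v_0,v_1,v_4], [v_0,v_2,v_3], [v_0,v_2,v_5], [v_0,v_4,v_5], [v_1,v_2,v_4], [v_1,v_2,v_5], [v_1,v_3,v_5], [v_2,v_3,v_4], [v_3,v_4,v_5]

Hence C_0 ≅ Z^6, C_1 ≅ Z^15, C_2 ≅ Z^10.

The boundary map ∂_1: C_1 → C_0 is given by ∂[p,q] = [q] − [p].
This gives a 6×15 integer matrix of rank 5; reducing to Smith normal form yields diagonal entries (1,1,1,1,1).

The boundary map ∂_2: C_2 → C_1 maps a triangle to the signed sum of its edges. For instance
  ∂[v_1,v_2,v_4] = [v_2,v_4] − [v_1,v_4] + [v_1,v_2],
  ∂[v_1,v_2,v_5] = [v_2,v_5] − [v_1,v_5] + [v_1,v_2].
The resulting 15×10 matrix has rank 10, and its Smith normal form has invariant factors (1,1,1,1,1,1,1,1,1,2).

Now H_k = ker ∂_k / im ∂_{k+1}, so:

  H_0: rank C_0 − rank ∂_1 = 6 − 5 = 1, and the invariant factors of ∂_1 are all 1, so H_0 = Z.
  H_1: rank ker ∂_1 − rank ∂_2 = (15 − 5) − 10 = 0, and ∂_2 has invariant factor 2 > 1, so H_1 = Z/2.
  H_2: rank ker ∂_2 − rank ∂_3 = (10 − 10) − 0 = 0, and there is no ∂_3, so H_2 = 0.

As a check, the Euler characteristic is 6 − 15 + 10 = 1, which agrees with 1 − 0 + 0 = 1.

Hence the Betti numbers are b_0 = 1, b_1 = 0, b_2 = 0.

b_0 = 1, b_1 = 0, b_2 = 0.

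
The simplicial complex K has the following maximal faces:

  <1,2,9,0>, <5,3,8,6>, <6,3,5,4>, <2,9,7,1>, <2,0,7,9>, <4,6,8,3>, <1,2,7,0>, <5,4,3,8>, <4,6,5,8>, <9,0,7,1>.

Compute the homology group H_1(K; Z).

Order the vertices as 0 < 1 < 2 < 3 < 4 < 5 < 6 < 7 < 8 < 9. Listing each simplex with vertices in this order, K has dimension 3 with simplices:

  0-simplices (10): [0], [1], [2], [3], [4], [5], [6], [7], [8], [9]
  1-simplices (20): [0,1], [0,2], [0,7], [0,9], [1,2], [1,7], [1,9], [2,7], [2,9], [3,4], [3,5], [3,6], [3,8], [4,5], [4,6], [4,8], [5,6], [5,8], [6,8], [7,9]
  2-simplices (20): (20 of them)
  3-simplices (10): [0,1,2,7], [0,1,2,9], [0,1,7,9], [0,2,7,9], [1,2,7,9], [3,4,5,6], [3,4,5,8], [3,4,6,8], [3,5,6,8], [4,5,6,8]

giving chain groups C_0 ≅ Z^10, C_1 ≅ Z^20, C_2 ≅ Z^20, C_3 ≅ Z^10.

The boundary map ∂_1: C_1 → C_0 sends each edge [p,q] (with p < q) to q − p. For instance
  ∂[7,9] = [9] − [7].
The 10×20 boundary matrix has rank 8 and Smith normal form diag(1,1,1,1,1,1,1,1).

Boundary ∂_2: C_2 → C_1 sends each 2-simplex [p,q,r] to [q,r] − [p,r] + [p,q]. For instance
  ∂[1,7,9] = [7,9] − [1,9] + [1,7],
  ∂[0,2,7] = [2,7] − [0,7] + [0,2].
This gives a 20×20 integer matrix of rank 12; reducing to Smith normal form yields diagonal entries (1,1,1,1,1,1,1,1,1,1,1,1).

∂_3: C_3 → C_2 sends each 3-simplex σ to the alternating sum Σ_i (−1)^i (σ with its i-th vertex removed). For instance
  ∂[3,4,5,6] = [4,5,6] − [3,5,6] + [3,4,6] − [3,4,5],
  ∂[3,4,5,8] = [4,5,8] − [3,5,8] + [3,4,8] − [3,4,5].
This gives a 20×10 integer matrix of rank 8; reducing to Smith normal form yields diagonal entries (1,1,1,1,1,1,1,1).

Computing H_k = (kernel of ∂_k) / (image of ∂_{k+1}):

  H_1: rank ker ∂_1 − rank ∂_2 = (20 − 8) − 12 = 0, and the invariant factors of ∂_2 are all 1, so H_1 = 0.

(K is a triangulation of the disjoint union of the 3-sphere S^3 and the 3-sphere S^3.)

H_1 ≅ 0.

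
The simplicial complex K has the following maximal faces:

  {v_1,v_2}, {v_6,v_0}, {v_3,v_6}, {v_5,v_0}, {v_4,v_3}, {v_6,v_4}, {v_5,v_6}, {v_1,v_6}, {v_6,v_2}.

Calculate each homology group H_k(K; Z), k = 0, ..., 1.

H_0 = Z,  H_1 = Z^3.

Take the total order v_0 < v_1 < v_2 < v_3 < v_4 < v_5 < v_6 on the vertex set. Then K (dimension 1) consists of the simplices:

  0-simplices (7): [v_0], [v_1], [v_2], [v_3], [v_4], [v_5], [v_6]
  1-simplices (9): [v_0,v_5], [v_0,v_6], [v_1,v_2], [v_1,v_6], [v_2,v_6], [v_3,v_4], [v_3,v_6], [v_4,v_6], [v_5,v_6]

so the chain groups are C_0 ≅ Z^7, C_1 ≅ Z^9.

∂_1: C_1 → C_0 is given by ∂[p,q] = [q] − [p].
This gives a 7×9 integer matrix of rank 6; reducing to Smith normal form yields diagonal entries (1,1,1,1,1,1).

Reading off H_k = ker ∂_k / im ∂_{k+1}:

  H_0: rank C_0 − rank ∂_1 = 7 − 6 = 1, and the invariant factors of ∂_1 are all 1, so H_0 ≅ Z.
  H_1: rank ker ∂_1 − rank ∂_2 = (9 − 6) − 0 = 3, and there is no ∂_2, so H_1 ≅ Z^3.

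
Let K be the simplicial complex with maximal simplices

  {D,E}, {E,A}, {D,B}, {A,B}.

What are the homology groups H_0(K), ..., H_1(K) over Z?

Fix the vertex order A < B < D < E and write every simplex with vertices in increasing order. Then dim K = 1 and the simplices of K are:

  0-simplices (4): A, B, D, E
  1-simplices (4): AB, AE, BD, DE

so the chain groups are C_0 ≅ Z^4, C_1 ≅ Z^4.

∂_1: C_1 → C_0 is given by ∂[p,q] = [q] − [p]. For instance
  ∂BD = D − B.
The resulting 4×4 matrix has rank 3, and its Smith normal form has invariant factors (1,1,1).

From H_k ≅ ker(∂_k) / im(∂_{k+1}) we obtain:

  H_0: rank C_0 − rank ∂_1 = 4 − 3 = 1, and the invariant factors of ∂_1 are all 1, so H_0 = Z.
  H_1: rank ker ∂_1 − rank ∂_2 = (4 − 3) − 0 = 1, and there is no ∂_2, so H_1 = Z.

(K is a triangulation of the circle S^1.)

H_0 ≅ Z,  H_1 ≅ Z.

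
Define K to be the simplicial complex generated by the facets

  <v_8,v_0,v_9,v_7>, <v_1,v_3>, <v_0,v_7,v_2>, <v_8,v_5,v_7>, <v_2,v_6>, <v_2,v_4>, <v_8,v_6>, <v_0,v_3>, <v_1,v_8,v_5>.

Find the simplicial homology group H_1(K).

We work with the vertex ordering v_0 < v_1 < v_2 < v_3 < v_4 < v_5 < v_6 < v_7 < v_8 < v_9. The simplices of K, each written with vertices in increasing order, are:

  0-simplices (10): [v_0], [v_1], [v_2], [v_3], [v_4], [v_5], [v_6], [v_7], [v_8], [v_9]
  1-simplices (17): (17 of them)
  2-simplices (7): [v_0,v_2,v_7], [v_0,v_7,v_8], [v_0,v_7,v_9], [v_0,v_8,v_9], [v_1,v_5,v_8], [v_5,v_7,v_8], [v_7,v_8,v_9]
  3-simplices (1): [v_0,v_7,v_8,v_9]

giving chain groups C_0 ≅ Z^10, C_1 ≅ Z^17, C_2 ≅ Z^7, C_3 ≅ Z^1.

∂_1: C_1 → C_0 sends each edge [p,q] (with p < q) to q − p.
As a 10×17 matrix over Z this has rank 9, with invariant factors (1,1,1,1,1,1,1,1,1).

The boundary map ∂_2: C_2 → C_1 sends each 2-simplex [p,q,r] to [q,r] − [p,r] + [p,q]. For instance
  ∂[v_0,v_7,v_8] = [v_7,v_8] − [v_0,v_8] + [v_0,v_7],
  ∂[v_1,v_5,v_8] = [v_5,v_8] − [v_1,v_8] + [v_1,v_5].
The 17×7 boundary matrix has rank 6 and Smith normal form diag(1,1,1,1,1,1).

The boundary map ∂_3: C_3 → C_2 sends each 3-simplex σ to the alternating sum Σ_i (−1)^i (σ with its i-th vertex removed). For instance
  ∂[v_0,v_7,v_8,v_9] = [v_7,v_8,v_9] − [v_0,v_8,v_9] + [v_0,v_7,v_9] − [v_0,v_7,v_8].
As a 7×1 matrix over Z this has rank 1, with invariant factors (1).

Now H_k = ker ∂_k / im ∂_{k+1}, so:

  H_1: rank ker ∂_1 − rank ∂_2 = (17 − 9) − 6 = 2, and the invariant factors of ∂_2 are all 1, so H_1 = Z^2.

H_1 = Z^2.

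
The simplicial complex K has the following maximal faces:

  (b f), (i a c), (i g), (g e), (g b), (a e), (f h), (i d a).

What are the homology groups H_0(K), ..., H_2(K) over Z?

Order the vertices as a < b < c < d < e < f < g < h < i. Listing each simplex with vertices in this order, K has dimension 2 with simplices:

  0-simplices (9): a, b, c, d, e, f, g, h, i
  1-simplices (11): ac, ad, ae, ai, bf, bg, ci, di, eg, fh, gi
  2-simplices (2): aci, adi

Hence C_0 ≅ Z^9, C_1 ≅ Z^11, C_2 ≅ Z^2.

∂_1: C_1 → C_0 is given by ∂[p,q] = [q] − [p].
The resulting 9×11 matrix has rank 8, and its Smith normal form has invariant factors (1,1,1,1,1,1,1,1).

The boundary map ∂_2: C_2 → C_1 sends each 2-simplex [p,q,r] to [q,r] − [p,r] + [p,q]. For instance
  ∂aci = ci − ai + ac,
  ∂adi = di − ai + ad.
As a 11×2 matrix over Z this has rank 2, with invariant factors (1,1).

From H_k ≅ ker(∂_k) / im(∂_{k+1}) we obtain:

  H_0: rank C_0 − rank ∂_1 = 9 − 8 = 1, and the invariant factors of ∂_1 are all 1, so H_0 = Z.
  H_1: rank ker ∂_1 − rank ∂_2 = (11 − 8) − 2 = 1, and the invariant factors of ∂_2 are all 1, so H_1 = Z.
  H_2: rank ker ∂_2 − rank ∂_3 = (2 − 2) − 0 = 0, and there is no ∂_3, so H_2 = 0.

H_0 ≅ Z,  H_1 ≅ Z,  H_2 = 0.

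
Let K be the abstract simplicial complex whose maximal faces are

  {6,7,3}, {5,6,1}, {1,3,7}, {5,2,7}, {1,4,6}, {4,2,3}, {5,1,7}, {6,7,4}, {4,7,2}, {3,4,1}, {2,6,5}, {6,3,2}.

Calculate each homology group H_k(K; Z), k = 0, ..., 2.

Order the vertices as 1 < 2 < 3 < 4 < 5 < 6 < 7. Listing each simplex with vertices in this order, K has dimension 2 with simplices:

  0-simplices (7): [1], [2], [3], [4], [5], [6], [7]
  1-simplices (18): [1,3], [1,4], [1,5], [1,6], [1,7], [2,3], [2,4], [2,5], [2,6], [2,7], [3,4], [3,6], [3,7], [4,6], [4,7], [5,6], [5,7], [6,7]
  2-simplices (12): [1,3,4], [1,3,7], [1,4,6], [1,5,6], [1,5,7], [2,3,4], [2,3,6], [2,4,7], [2,5,6], [2,5,7], [3,6,7], [4,6,7]

Hence C_0 ≅ Z^7, C_1 ≅ Z^18, C_2 ≅ Z^12.

The boundary map ∂_1: C_1 → C_0 is given by ∂[p,q] = [q] − [p].
The 7×18 boundary matrix has rank 6 and Smith normal form diag(1,1,1,1,1,1).

∂_2: C_2 → C_1 sends each 2-simplex [p,q,r] to [q,r] − [p,r] + [p,q]. For instance
  ∂[1,3,4] = [3,4] − [1,4] + [1,3],
  ∂[2,4,7] = [4,7] − [2,7] + [2,4].
As a 18×12 matrix over Z this has rank 12, with invariant factors (1,1,1,1,1,1,1,1,1,1,1,2).

Reading off H_k = ker ∂_k / im ∂_{k+1}:

  H_0: rank C_0 − rank ∂_1 = 7 − 6 = 1, and the invariant factors of ∂_1 are all 1, so H_0 = Z.
  H_1: rank ker ∂_1 − rank ∂_2 = (18 − 6) − 12 = 0, and ∂_2 has invariant factor 2 > 1, so H_1 = Z/2.
  H_2: rank ker ∂_2 − rank ∂_3 = (12 − 12) − 0 = 0, and there is no ∂_3, so H_2 = 0.

H_0 = Z,  H_1 = Z/2,  H_2 = 0.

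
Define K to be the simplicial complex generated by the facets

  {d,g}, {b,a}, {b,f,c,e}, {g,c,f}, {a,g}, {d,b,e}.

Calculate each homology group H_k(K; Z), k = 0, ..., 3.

H_0 = Z,  H_1 = Z^2,  H_2 = 0,  H_3 = 0.

K has 7 vertices, 13 edges, 6 triangles, 1 3-simplex.
rank ∂_0 = 0, rank ∂_1 = 6 ⇒ b_0 = 7 − 0 − 6 = 1; all invariant factors of ∂_1 are 1 so no torsion. So H_0 ≅ Z.
rank ∂_1 = 6, rank ∂_2 = 5 ⇒ b_1 = 13 − 6 − 5 = 2; all invariant factors of ∂_2 are 1 so no torsion. So H_1 ≅ Z^2.
rank ∂_2 = 5, rank ∂_3 = 1 ⇒ b_2 = 6 − 5 − 1 = 0; all invariant factors of ∂_3 are 1 so no torsion. So H_2 ≅ 0.
rank ∂_3 = 1, rank ∂_4 = 0 ⇒ b_3 = 1 − 1 − 0 = 0. So H_3 ≅ 0.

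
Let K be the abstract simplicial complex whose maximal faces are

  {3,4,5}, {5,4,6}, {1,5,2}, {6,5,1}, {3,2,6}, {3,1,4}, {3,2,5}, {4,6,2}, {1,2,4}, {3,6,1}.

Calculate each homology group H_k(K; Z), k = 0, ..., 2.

Fix the vertex order 1 < 2 < 3 < 4 < 5 < 6 and write every simplex with vertices in increasing order. Then dim K = 2 and the simplices of K are:

  0-simplices (6): [1], [2], [3], [4], [5], [6]
  1-simplices (15): [1,2], [1,3], [1,4], [1,5], [1,6], [2,3], [2,4], [2,5], [2,6], [3,4], [3,5], [3,6], [4,5], [4,6], [5,6]
  2-simplices (10): [1,2,4], [1,2,5], [1,3,4], [1,3,6], [1,5,6], [2,3,5], [2,3,6], [2,4,6], [3,4,5], [4,5,6]

Hence C_0 ≅ Z^6, C_1 ≅ Z^15, C_2 ≅ Z^10.

∂_1: C_1 → C_0 maps an edge to its endpoints' difference, ∂[p,q] = q − p.
This gives a 6×15 integer matrix of rank 5; reducing to Smith normal form yields diagonal entries (1,1,1,1,1).

∂_2: C_2 → C_1 sends each 2-simplex [p,q,r] to [q,r] − [p,r] + [p,q]. For instance
  ∂[1,3,4] = [3,4] − [1,4] + [1,3],
  ∂[3,4,5] = [4,5] − [3,5] + [3,4].
This gives a 15×10 integer matrix of rank 10; reducing to Smith normal form yields diagonal entries (1,1,1,1,1,1,1,1,1,2).

Reading off H_k = ker ∂_k / im ∂_{k+1}:

  H_0: rank C_0 − rank ∂_1 = 6 − 5 = 1, and the invariant factors of ∂_1 are all 1, so H_0 = Z.
  H_1: rank ker ∂_1 − rank ∂_2 = (15 − 5) − 10 = 0, and ∂_2 has invariant factor 2 > 1, so H_1 = Z/2Z.
  H_2: rank ker ∂_2 − rank ∂_3 = (10 − 10) − 0 = 0, and there is no ∂_3, so H_2 = 0.

H_0 ≅ Z,  H_1 ≅ Z/2Z,  H_2 = 0.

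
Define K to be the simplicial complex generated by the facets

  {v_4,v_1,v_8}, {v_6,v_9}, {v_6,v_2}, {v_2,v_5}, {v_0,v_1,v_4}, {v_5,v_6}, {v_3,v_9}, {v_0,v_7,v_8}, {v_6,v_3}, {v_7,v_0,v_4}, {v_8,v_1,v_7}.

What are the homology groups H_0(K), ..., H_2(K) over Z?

Take the total order v_0 < v_1 < v_2 < v_3 < v_4 < v_5 < v_6 < v_7 < v_8 < v_9 on the vertex set. Then K (dimension 2) consists of the simplices:

  0-simplices (10): [v_0], [v_1], [v_2], [v_3], [v_4], [v_5], [v_6], [v_7], [v_8], [v_9]
  1-simplices (16): (16 of them)
  2-simplices (5): [v_0,v_1,v_4], [v_0,v_4,v_7], [v_0,v_7,v_8], [v_1,v_4,v_8], [v_1,v_7,v_8]

giving chain groups C_0 ≅ Z^10, C_1 ≅ Z^16, C_2 ≅ Z^5.

Boundary ∂_1: C_1 → C_0 is given by ∂[p,q] = [q] − [p]. For instance
  ∂[v_1,v_7] = [v_7] − [v_1].
As a 10×16 matrix over Z this has rank 8, with invariant factors (1,1,1,1,1,1,1,1).

The boundary map ∂_2: C_2 → C_1 sends each 2-simplex [p,q,r] to [q,r] − [p,r] + [p,q]. For instance
  ∂[v_1,v_4,v_8] = [v_4,v_8] − [v_1,v_8] + [v_1,v_4],
  ∂[v_0,v_7,v_8] = [v_7,v_8] − [v_0,v_8] + [v_0,v_7].
The resulting 16×5 matrix has rank 5, and its Smith normal form has invariant factors (1,1,1,1,1).

Now H_k = ker ∂_k / im ∂_{k+1}, so:

  H_0: rank C_0 − rank ∂_1 = 10 − 8 = 2, and the invariant factors of ∂_1 are all 1, so H_0 = Z^2.
  H_1: rank ker ∂_1 − rank ∂_2 = (16 − 8) − 5 = 3, and the invariant factors of ∂_2 are all 1, so H_1 = Z^3.
  H_2: rank ker ∂_2 − rank ∂_3 = (5 − 5) − 0 = 0, and there is no ∂_3, so H_2 = 0.

(K is a triangulation of the disjoint union of a wedge of 2 circles and the Möbius band.)

H_0 ≅ Z^2,  H_1 ≅ Z^3,  H_2 = 0.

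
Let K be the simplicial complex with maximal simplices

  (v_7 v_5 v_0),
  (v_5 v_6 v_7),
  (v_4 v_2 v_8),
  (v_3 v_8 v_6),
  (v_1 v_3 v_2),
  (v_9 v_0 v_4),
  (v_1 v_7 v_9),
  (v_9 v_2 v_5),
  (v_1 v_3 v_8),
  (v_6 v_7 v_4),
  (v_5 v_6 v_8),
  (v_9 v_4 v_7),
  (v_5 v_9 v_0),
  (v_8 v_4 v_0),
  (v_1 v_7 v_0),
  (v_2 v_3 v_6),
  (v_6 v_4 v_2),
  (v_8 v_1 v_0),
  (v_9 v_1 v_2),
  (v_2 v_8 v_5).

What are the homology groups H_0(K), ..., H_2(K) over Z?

Order the vertices as v_0 < v_1 < v_2 < v_3 < v_4 < v_5 < v_6 < v_7 < v_8 < v_9. Listing each simplex with vertices in this order, K has dimension 2 with simplices:

  0-simplices (10): [v_0], [v_1], [v_2], [v_3], [v_4], [v_5], [v_6], [v_7], [v_8], [v_9]
  1-simplices (30): (30 of them)
  2-simplices (20): (20 of them)

Hence C_0 ≅ Z^10, C_1 ≅ Z^30, C_2 ≅ Z^20.

Boundary ∂_1: C_1 → C_0 is given by ∂[p,q] = [q] − [p].
The 10×30 boundary matrix has rank 9 and Smith normal form diag(1,1,1,1,1,1,1,1,1).

∂_2: C_2 → C_1 maps a triangle to the signed sum of its edges. For instance
  ∂[v_1,v_7,v_9] = [v_7,v_9] − [v_1,v_9] + [v_1,v_7],
  ∂[v_2,v_3,v_6] = [v_3,v_6] − [v_2,v_6] + [v_2,v_3].
The resulting 30×20 matrix has rank 20, and its Smith normal form has invariant factors (1,1,1,1,1,1,1,1,1,1,1,1,1,1,1,1,1,1,1,2).

Computing H_k = (kernel of ∂_k) / (image of ∂_{k+1}):

  H_0: rank C_0 − rank ∂_1 = 10 − 9 = 1, and the invariant factors of ∂_1 are all 1, so H_0 = Z.
  H_1: rank ker ∂_1 − rank ∂_2 = (30 − 9) − 20 = 1, and ∂_2 has invariant factor 2 > 1, so H_1 = Z ⊕ Z/2Z.
  H_2: rank ker ∂_2 − rank ∂_3 = (20 − 20) − 0 = 0, and there is no ∂_3, so H_2 = 0.

H_0 ≅ Z,  H_1 ≅ Z ⊕ Z/2Z,  H_2 = 0.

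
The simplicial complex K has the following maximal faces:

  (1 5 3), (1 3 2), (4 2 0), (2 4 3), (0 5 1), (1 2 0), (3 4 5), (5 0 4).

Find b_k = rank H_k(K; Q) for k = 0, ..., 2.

We work with the vertex ordering 0 < 1 < 2 < 3 < 4 < 5. The simplices of K, each written with vertices in increasing order, are:

  0-simplices (6): [0], [1], [2], [3], [4], [5]
  1-simplices (12): [0,1], [0,2], [0,4], [0,5], [1,2], [1,3], [1,5], [2,3], [2,4], [3,4], [3,5], [4,5]
  2-simplices (8): [0,1,2], [0,1,5], [0,2,4], [0,4,5], [1,2,3], [1,3,5], [2,3,4], [3,4,5]

so the chain groups are C_0 ≅ Z^6, C_1 ≅ Z^12, C_2 ≅ Z^8.

Boundary ∂_1: C_1 → C_0 maps an edge to its endpoints' difference, ∂[p,q] = q − p.
This gives a 6×12 integer matrix of rank 5; reducing to Smith normal form yields diagonal entries (1,1,1,1,1).

The boundary map ∂_2: C_2 → C_1 maps a triangle to the signed sum of its edges. For instance
  ∂[3,4,5] = [4,5] − [3,5] + [3,4],
  ∂[0,1,5] = [1,5] − [0,5] + [0,1].
This gives a 12×8 integer matrix of rank 7; reducing to Smith normal form yields diagonal entries (1,1,1,1,1,1,1).

Now H_k = ker ∂_k / im ∂_{k+1}, so:

  H_0: rank C_0 − rank ∂_1 = 6 − 5 = 1, and the invariant factors of ∂_1 are all 1, so H_0 = Z.
  H_1: rank ker ∂_1 − rank ∂_2 = (12 − 5) − 7 = 0, and the invariant factors of ∂_2 are all 1, so H_1 = 0.
  H_2: rank ker ∂_2 − rank ∂_3 = (8 − 7) − 0 = 1, and there is no ∂_3, so H_2 = Z.

Hence the Betti numbers are b_0 = 1, b_1 = 0, b_2 = 1.

b_0 = 1, b_1 = 0, b_2 = 1.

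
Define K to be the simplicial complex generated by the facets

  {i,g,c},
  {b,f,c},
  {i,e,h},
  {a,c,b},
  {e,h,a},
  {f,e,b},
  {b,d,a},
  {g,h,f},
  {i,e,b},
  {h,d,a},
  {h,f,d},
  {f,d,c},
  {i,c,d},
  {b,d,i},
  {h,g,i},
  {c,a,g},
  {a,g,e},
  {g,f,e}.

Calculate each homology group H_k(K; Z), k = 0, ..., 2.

H_0 ≅ Z,  H_1 ≅ Z ⊕ Z/2Z,  H_2 = 0.

K has 9 vertices, 27 edges, 18 triangles.
rank ∂_0 = 0, rank ∂_1 = 8 ⇒ b_0 = 9 − 0 − 8 = 1; all invariant factors of ∂_1 are 1 so no torsion. So H_0 ≅ Z.
rank ∂_1 = 8, rank ∂_2 = 18 ⇒ b_1 = 27 − 8 − 18 = 1; ∂_2 has invariant factor(s) [2] giving torsion. So H_1 ≅ Z ⊕ Z/2Z.
rank ∂_2 = 18, rank ∂_3 = 0 ⇒ b_2 = 18 − 18 − 0 = 0. So H_2 ≅ 0.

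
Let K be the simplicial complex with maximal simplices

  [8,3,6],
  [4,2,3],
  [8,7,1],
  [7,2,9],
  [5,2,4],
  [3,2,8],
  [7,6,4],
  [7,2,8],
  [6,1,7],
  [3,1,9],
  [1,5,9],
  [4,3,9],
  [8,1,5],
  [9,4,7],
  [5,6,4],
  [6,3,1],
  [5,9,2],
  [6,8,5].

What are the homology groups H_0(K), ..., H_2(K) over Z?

H_0 = Z,  H_1 = Z ⊕ Z/2Z,  H_2 = 0.

Order the vertices as 1 < 2 < 3 < 4 < 5 < 6 < 7 < 8 < 9. Listing each simplex with vertices in this order, K has dimension 2 with simplices:

  0-simplices (9): [1], [2], [3], [4], [5], [6], [7], [8], [9]
  1-simplices (27): (27 of them)
  2-simplices (18): [1,3,6], [1,3,9], [1,5,8], [1,5,9], [1,6,7], [1,7,8], [2,3,4], [2,3,8], [2,4,5], [2,5,9], [2,7,8], [2,7,9], [3,4,9], [3,6,8], [4,5,6], [4,6,7], [4,7,9], [5,6,8]

so the chain groups are C_0 ≅ Z^9, C_1 ≅ Z^27, C_2 ≅ Z^18.

The boundary map ∂_1: C_1 → C_0 is given by ∂[p,q] = [q] − [p].
This gives a 9×27 integer matrix of rank 8; reducing to Smith normal form yields diagonal entries (1,1,1,1,1,1,1,1).

The boundary map ∂_2: C_2 → C_1 acts by ∂[p,q,r] = [q,r] − [p,r] + [p,q]. For instance
  ∂[1,7,8] = [7,8] − [1,8] + [1,7],
  ∂[1,3,6] = [3,6] − [1,6] + [1,3].
The 27×18 boundary matrix has rank 18 and Smith normal form diag(1,1,1,1,1,1,1,1,1,1,1,1,1,1,1,1,1,2).

Computing H_k = (kernel of ∂_k) / (image of ∂_{k+1}):

  H_0: rank C_0 − rank ∂_1 = 9 − 8 = 1, and the invariant factors of ∂_1 are all 1, so H_0 = Z.
  H_1: rank ker ∂_1 − rank ∂_2 = (27 − 8) − 18 = 1, and ∂_2 has invariant factor 2 > 1, so H_1 = Z ⊕ Z/2Z.
  H_2: rank ker ∂_2 − rank ∂_3 = (18 − 18) − 0 = 0, and there is no ∂_3, so H_2 = 0.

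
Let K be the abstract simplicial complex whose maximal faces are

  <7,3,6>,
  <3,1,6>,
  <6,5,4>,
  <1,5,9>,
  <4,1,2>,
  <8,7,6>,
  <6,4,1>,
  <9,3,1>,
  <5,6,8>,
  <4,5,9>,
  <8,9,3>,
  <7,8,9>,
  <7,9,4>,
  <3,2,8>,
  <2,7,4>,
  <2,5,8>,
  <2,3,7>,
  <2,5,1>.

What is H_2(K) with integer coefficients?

H_2 = 0.

Fix the vertex order 1 < 2 < 3 < 4 < 5 < 6 < 7 < 8 < 9 and write every simplex with vertices in increasing order. Then dim K = 2 and the simplices of K are:

  0-simplices (9): [1], [2], [3], [4], [5], [6], [7], [8], [9]
  1-simplices (27): (27 of them)
  2-simplices (18): [1,2,4], [1,2,5], [1,3,6], [1,3,9], [1,4,6], [1,5,9], [2,3,7], [2,3,8], [2,4,7], [2,5,8], [3,6,7], [3,8,9], [4,5,6], [4,5,9], [4,7,9], [5,6,8], [6,7,8], [7,8,9]

Hence C_0 ≅ Z^9, C_1 ≅ Z^27, C_2 ≅ Z^18.

The boundary map ∂_1: C_1 → C_0 sends each edge [p,q] (with p < q) to q − p.
The 9×27 boundary matrix has rank 8 and Smith normal form diag(1,1,1,1,1,1,1,1).

∂_2: C_2 → C_1 maps a triangle to the signed sum of its edges. For instance
  ∂[7,8,9] = [8,9] − [7,9] + [7,8],
  ∂[1,2,5] = [2,5] − [1,5] + [1,2].
As a 27×18 matrix over Z this has rank 18, with invariant factors (1,1,1,1,1,1,1,1,1,1,1,1,1,1,1,1,1,2).

Reading off H_k = ker ∂_k / im ∂_{k+1}:

  H_2: rank ker ∂_2 − rank ∂_3 = (18 − 18) − 0 = 0, and there is no ∂_3, so H_2 ≅ 0.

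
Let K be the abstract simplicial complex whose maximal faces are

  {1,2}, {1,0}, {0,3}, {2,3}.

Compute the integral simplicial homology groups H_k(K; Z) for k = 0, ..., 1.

H_0 ≅ Z,  H_1 ≅ Z.

Take the total order 0 < 1 < 2 < 3 on the vertex set. Then K (dimension 1) consists of the simplices:

  0-simplices (4): [0], [1], [2], [3]
  1-simplices (4): [0,1], [0,3], [1,2], [2,3]

so the chain groups are C_0 ≅ Z^4, C_1 ≅ Z^4.

∂_1: C_1 → C_0 sends each edge [p,q] (with p < q) to q − p.
The resulting 4×4 matrix has rank 3, and its Smith normal form has invariant factors (1,1,1).

Now H_k = ker ∂_k / im ∂_{k+1}, so:

  H_0: rank C_0 − rank ∂_1 = 4 − 3 = 1, and the invariant factors of ∂_1 are all 1, so H_0 ≅ Z.
  H_1: rank ker ∂_1 − rank ∂_2 = (4 − 3) − 0 = 1, and there is no ∂_2, so H_1 ≅ Z.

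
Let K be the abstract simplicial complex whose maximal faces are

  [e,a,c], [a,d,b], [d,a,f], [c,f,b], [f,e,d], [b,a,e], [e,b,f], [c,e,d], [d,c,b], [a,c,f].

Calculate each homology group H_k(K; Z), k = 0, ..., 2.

Fix the vertex order a < b < c < d < e < f and write every simplex with vertices in increasing order. Then dim K = 2 and the simplices of K are:

  0-simplices (6): a, b, c, d, e, f
  1-simplices (15): ab, ac, ad, ae, af, bc, bd, be, bf, cd, ce, cf, de, df, ef
  2-simplices (10): abd, abe, ace, acf, adf, bcd, bcf, bef, cde, def

Hence C_0 ≅ Z^6, C_1 ≅ Z^15, C_2 ≅ Z^10.

The boundary map ∂_1: C_1 → C_0 is given by ∂[p,q] = [q] − [p]. For instance
  ∂cf = f − c.
The 6×15 boundary matrix has rank 5 and Smith normal form diag(1,1,1,1,1).

∂_2: C_2 → C_1 acts by ∂[p,q,r] = [q,r] − [p,r] + [p,q]. For instance
  ∂bcd = cd − bd + bc,
  ∂def = ef − df + de.
The 15×10 boundary matrix has rank 10 and Smith normal form diag(1,1,1,1,1,1,1,1,1,2).

From H_k ≅ ker(∂_k) / im(∂_{k+1}) we obtain:

  H_0: rank C_0 − rank ∂_1 = 6 − 5 = 1, and the invariant factors of ∂_1 are all 1, so H_0 ≅ Z.
  H_1: rank ker ∂_1 − rank ∂_2 = (15 − 5) − 10 = 0, and ∂_2 has invariant factor 2 > 1, so H_1 ≅ Z/2Z.
  H_2: rank ker ∂_2 − rank ∂_3 = (10 − 10) − 0 = 0, and there is no ∂_3, so H_2 ≅ 0.

As a check, the Euler characteristic is 6 − 15 + 10 = 1, which agrees with 1 − 0 + 0 = 1.
(K is a triangulation of the real projective plane RP^2.)

H_0 = Z,  H_1 = Z/2Z,  H_2 = 0.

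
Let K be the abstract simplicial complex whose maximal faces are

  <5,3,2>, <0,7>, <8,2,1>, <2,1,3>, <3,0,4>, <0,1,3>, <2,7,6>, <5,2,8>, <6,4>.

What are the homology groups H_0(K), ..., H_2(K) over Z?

Fix the vertex order 0 < 1 < 2 < 3 < 4 < 5 < 6 < 7 < 8 and write every simplex with vertices in increasing order. Then dim K = 2 and the simplices of K are:

  0-simplices (9): [0], [1], [2], [3], [4], [5], [6], [7], [8]
  1-simplices (17): [0,1], [0,3], [0,4], [0,7], [1,2], [1,3], [1,8], [2,3], [2,5], [2,6], [2,7], [2,8], [3,4], [3,5], [4,6], [5,8], [6,7]
  2-simplices (7): [0,1,3], [0,3,4], [1,2,3], [1,2,8], [2,3,5], [2,5,8], [2,6,7]

giving chain groups C_0 ≅ Z^9, C_1 ≅ Z^17, C_2 ≅ Z^7.

∂_1: C_1 → C_0 sends each edge [p,q] (with p < q) to q − p. For instance
  ∂[1,2] = [2] − [1].
The 9×17 boundary matrix has rank 8 and Smith normal form diag(1,1,1,1,1,1,1,1).

∂_2: C_2 → C_1 sends each 2-simplex [p,q,r] to [q,r] − [p,r] + [p,q]. For instance
  ∂[0,3,4] = [3,4] − [0,4] + [0,3],
  ∂[2,6,7] = [6,7] − [2,7] + [2,6].
This gives a 17×7 integer matrix of rank 7; reducing to Smith normal form yields diagonal entries (1,1,1,1,1,1,1).

Computing H_k = (kernel of ∂_k) / (image of ∂_{k+1}):

  H_0: rank C_0 − rank ∂_1 = 9 − 8 = 1, and the invariant factors of ∂_1 are all 1, so H_0 = Z.
  H_1: rank ker ∂_1 − rank ∂_2 = (17 − 8) − 7 = 2, and the invariant factors of ∂_2 are all 1, so H_1 = Z^2.
  H_2: rank ker ∂_2 − rank ∂_3 = (7 − 7) − 0 = 0, and there is no ∂_3, so H_2 = 0.

As a check, the Euler characteristic is 9 − 17 + 7 = -1, which agrees with 1 − 2 + 0 = -1.

H_0 ≅ Z,  H_1 ≅ Z^2,  H_2 = 0.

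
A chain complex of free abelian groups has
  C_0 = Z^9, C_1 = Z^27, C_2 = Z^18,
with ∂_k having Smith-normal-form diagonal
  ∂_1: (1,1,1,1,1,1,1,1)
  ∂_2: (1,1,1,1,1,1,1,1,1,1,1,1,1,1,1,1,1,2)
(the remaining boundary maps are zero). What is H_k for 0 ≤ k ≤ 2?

H_0: b_0 = 9 − 0 − 8 = 1; torsion from ∂_1 factors > 1: none. So H_0 ≅ Z.
H_1: b_1 = 27 − 8 − 18 = 1; torsion from ∂_2 factors > 1: [2]. So H_1 ≅ Z ⊕ Z/2Z.
H_2: b_2 = 18 − 18 − 0 = 0; torsion from ∂_3 factors > 1: none. So H_2 ≅ 0.

H_0 ≅ Z,  H_1 ≅ Z ⊕ Z/2Z,  H_2 = 0.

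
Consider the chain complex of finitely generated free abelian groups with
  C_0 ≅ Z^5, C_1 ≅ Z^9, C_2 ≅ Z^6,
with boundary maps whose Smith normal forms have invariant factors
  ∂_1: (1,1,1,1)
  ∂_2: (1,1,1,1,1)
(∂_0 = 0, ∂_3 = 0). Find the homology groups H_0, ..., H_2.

H_0: b_0 = 5 − 0 − 4 = 1; torsion from ∂_1 factors > 1: none. So H_0 = Z.
H_1: b_1 = 9 − 4 − 5 = 0; torsion from ∂_2 factors > 1: none. So H_1 = 0.
H_2: b_2 = 6 − 5 − 0 = 1; torsion from ∂_3 factors > 1: none. So H_2 = Z.

H_0 = Z,  H_1 = 0,  H_2 = Z.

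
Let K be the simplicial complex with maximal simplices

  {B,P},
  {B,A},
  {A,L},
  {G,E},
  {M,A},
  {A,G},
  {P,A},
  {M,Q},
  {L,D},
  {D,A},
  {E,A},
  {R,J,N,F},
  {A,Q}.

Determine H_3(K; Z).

We work with the vertex ordering A < B < D < E < F < G < J < L < M < N < P < Q < R. The simplices of K, each written with vertices in increasing order, are:

  0-simplices (13): A, B, D, E, F, G, J, L, M, N, P, Q, R
  1-simplices (18): AB, AD, AE, AG, AL, AM, AP, AQ, BP, DL, EG, FJ, FN, FR, JN, JR, MQ, NR
  2-simplices (4): FJN, FJR, FNR, JNR
  3-simplices (1): FJNR

giving chain groups C_0 ≅ Z^13, C_1 ≅ Z^18, C_2 ≅ Z^4, C_3 ≅ Z^1.

∂_1: C_1 → C_0 maps an edge to its endpoints' difference, ∂[p,q] = q − p. For instance
  ∂AP = P − A.
As a 13×18 matrix over Z this has rank 11, with invariant factors (1,1,1,1,1,1,1,1,1,1,1).

Boundary ∂_2: C_2 → C_1 sends each 2-simplex [p,q,r] to [q,r] − [p,r] + [p,q]. For instance
  ∂FJN = JN − FN + FJ,
  ∂JNR = NR − JR + JN.
The 18×4 boundary matrix has rank 3 and Smith normal form diag(1,1,1).

Boundary ∂_3: C_3 → C_2 sends each 3-simplex σ to the alternating sum Σ_i (−1)^i (σ with its i-th vertex removed). For instance
  ∂FJNR = JNR − FNR + FJR − FJN.
As a 4×1 matrix over Z this has rank 1, with invariant factors (1).

Computing H_k = (kernel of ∂_k) / (image of ∂_{k+1}):

  H_3: rank ker ∂_3 − rank ∂_4 = (1 − 1) − 0 = 0, and there is no ∂_4, so H_3 ≅ 0.

H_3 = 0.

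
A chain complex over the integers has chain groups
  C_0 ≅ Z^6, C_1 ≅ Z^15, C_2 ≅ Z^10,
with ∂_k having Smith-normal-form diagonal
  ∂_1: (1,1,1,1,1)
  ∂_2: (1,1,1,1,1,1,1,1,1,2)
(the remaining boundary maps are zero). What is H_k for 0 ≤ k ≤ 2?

H_0: b_0 = 6 − 0 − 5 = 1; torsion from ∂_1 factors > 1: none. So H_0 = Z.
H_1: b_1 = 15 − 5 − 10 = 0; torsion from ∂_2 factors > 1: [2]. So H_1 = Z/2.
H_2: b_2 = 10 − 10 − 0 = 0; torsion from ∂_3 factors > 1: none. So H_2 = 0.

H_0 = Z,  H_1 = Z/2,  H_2 = 0.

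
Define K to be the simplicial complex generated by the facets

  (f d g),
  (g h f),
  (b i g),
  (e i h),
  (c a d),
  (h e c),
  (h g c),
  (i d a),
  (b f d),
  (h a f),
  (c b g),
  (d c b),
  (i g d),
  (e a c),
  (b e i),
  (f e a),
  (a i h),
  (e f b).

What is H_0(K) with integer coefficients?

We work with the vertex ordering a < b < c < d < e < f < g < h < i. The simplices of K, each written with vertices in increasing order, are:

  0-simplices (9): a, b, c, d, e, f, g, h, i
  1-simplices (27): ac, ad, ae, af, ah, ai, bc, bd, be, bf, bg, bi, cd, ce, cg, ch, df, dg, di, ef, eh, ei, fg, fh, gh, gi, hi
  2-simplices (18): acd, ace, adi, aef, afh, ahi, bcd, bcg, bdf, bef, bei, bgi, ceh, cgh, dfg, dgi, ehi, fgh

so the chain groups are C_0 ≅ Z^9, C_1 ≅ Z^27, C_2 ≅ Z^18.

∂_1: C_1 → C_0 is given by ∂[p,q] = [q] − [p]. For instance
  ∂bc = c − b.
The resulting 9×27 matrix has rank 8, and its Smith normal form has invariant factors (1,1,1,1,1,1,1,1).

∂_2: C_2 → C_1 sends each 2-simplex [p,q,r] to [q,r] − [p,r] + [p,q]. For instance
  ∂ehi = hi − ei + eh,
  ∂bcg = cg − bg + bc.
The 27×18 boundary matrix has rank 18 and Smith normal form diag(1,1,1,1,1,1,1,1,1,1,1,1,1,1,1,1,1,2).

Computing H_k = (kernel of ∂_k) / (image of ∂_{k+1}):

  H_0: rank C_0 − rank ∂_1 = 9 − 8 = 1, and the invariant factors of ∂_1 are all 1, so H_0 ≅ Z.

H_0 ≅ Z.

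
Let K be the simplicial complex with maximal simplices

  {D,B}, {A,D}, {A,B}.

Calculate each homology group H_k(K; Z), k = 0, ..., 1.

We work with the vertex ordering A < B < D. The simplices of K, each written with vertices in increasing order, are:

  0-simplices (3): A, B, D
  1-simplices (3): AB, AD, BD

Hence C_0 ≅ Z^3, C_1 ≅ Z^3.

∂_1: C_1 → C_0 is given by ∂[p,q] = [q] − [p]. For instance
  ∂BD = D − B.
The resulting 3×3 matrix has rank 2, and its Smith normal form has invariant factors (1,1).

Now H_k = ker ∂_k / im ∂_{k+1}, so:

  H_0: rank C_0 − rank ∂_1 = 3 − 2 = 1, and the invariant factors of ∂_1 are all 1, so H_0 = Z.
  H_1: rank ker ∂_1 − rank ∂_2 = (3 − 2) − 0 = 1, and there is no ∂_2, so H_1 = Z.

(K is a triangulation of the circle S^1.)

H_0 ≅ Z,  H_1 ≅ Z.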